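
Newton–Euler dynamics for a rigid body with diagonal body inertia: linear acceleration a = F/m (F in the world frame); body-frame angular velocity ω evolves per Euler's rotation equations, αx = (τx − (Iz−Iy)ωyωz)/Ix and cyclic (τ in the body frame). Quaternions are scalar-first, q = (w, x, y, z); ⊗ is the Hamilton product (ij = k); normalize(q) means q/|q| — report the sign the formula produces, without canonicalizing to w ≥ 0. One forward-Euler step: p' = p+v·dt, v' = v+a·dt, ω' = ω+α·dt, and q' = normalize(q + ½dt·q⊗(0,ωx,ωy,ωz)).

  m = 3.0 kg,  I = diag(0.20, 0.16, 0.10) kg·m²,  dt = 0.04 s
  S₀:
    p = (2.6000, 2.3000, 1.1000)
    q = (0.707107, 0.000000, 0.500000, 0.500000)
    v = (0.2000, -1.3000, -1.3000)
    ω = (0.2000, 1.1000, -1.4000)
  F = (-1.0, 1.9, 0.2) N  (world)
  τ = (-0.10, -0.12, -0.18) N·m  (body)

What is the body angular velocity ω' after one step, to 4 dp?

ω' = (0.1615, 1.0770, -1.4685)

ω×(Iω) gyroscopic = (0.0924, -0.0280, -0.0088)
(τ − ω×Iω)/I = (-0.9620, -0.5750, -1.7120)
ω' = ω + α·dt = (0.1615, 1.0770, -1.4685)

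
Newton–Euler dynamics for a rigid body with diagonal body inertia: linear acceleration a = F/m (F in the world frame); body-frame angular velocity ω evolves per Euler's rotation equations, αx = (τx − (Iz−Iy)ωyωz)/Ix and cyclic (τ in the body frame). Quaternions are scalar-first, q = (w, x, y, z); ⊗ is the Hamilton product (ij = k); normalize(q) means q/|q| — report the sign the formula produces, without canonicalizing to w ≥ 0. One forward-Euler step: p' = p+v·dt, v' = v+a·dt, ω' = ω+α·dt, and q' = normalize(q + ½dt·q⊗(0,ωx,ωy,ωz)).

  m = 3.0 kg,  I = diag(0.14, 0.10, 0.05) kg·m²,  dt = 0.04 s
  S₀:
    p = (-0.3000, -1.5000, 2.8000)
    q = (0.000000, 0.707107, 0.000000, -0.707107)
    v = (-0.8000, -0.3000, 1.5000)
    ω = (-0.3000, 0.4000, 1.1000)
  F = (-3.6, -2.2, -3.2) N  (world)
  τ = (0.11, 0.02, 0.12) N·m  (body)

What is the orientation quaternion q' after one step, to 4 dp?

q' = (0.0198, 0.7126, -0.0113, -0.7012)

2q̇ = q⊗(0,ω) = (0.9899498, 0.2828428, -0.5656856, 0.2828428)
q + ½dt·q⊗(0,ω), renormalized = (0.0198, 0.7126, -0.0113, -0.7012)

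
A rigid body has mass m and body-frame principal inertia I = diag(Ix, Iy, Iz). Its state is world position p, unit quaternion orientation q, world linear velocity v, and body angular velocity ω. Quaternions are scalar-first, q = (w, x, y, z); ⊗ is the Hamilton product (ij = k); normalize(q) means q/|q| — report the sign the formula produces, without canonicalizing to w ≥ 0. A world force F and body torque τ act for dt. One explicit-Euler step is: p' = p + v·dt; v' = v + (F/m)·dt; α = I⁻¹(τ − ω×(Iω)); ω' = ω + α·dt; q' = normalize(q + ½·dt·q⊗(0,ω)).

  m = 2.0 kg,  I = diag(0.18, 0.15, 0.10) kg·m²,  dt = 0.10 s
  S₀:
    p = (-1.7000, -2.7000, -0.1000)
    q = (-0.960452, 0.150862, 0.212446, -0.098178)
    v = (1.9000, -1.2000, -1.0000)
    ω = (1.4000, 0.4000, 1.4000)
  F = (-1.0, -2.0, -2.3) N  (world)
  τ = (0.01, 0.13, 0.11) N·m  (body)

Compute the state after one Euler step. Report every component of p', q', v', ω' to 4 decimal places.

p' = (-1.5100, -2.8200, -0.2000)
q' = (-0.9635, 0.1000, 0.1749, -0.1764)
v' = (1.8500, -1.3000, -1.1150)
ω' = (1.4211, 0.3821, 1.5268)

p' = p + v·dt = (-1.5100, -2.8200, -0.2000)
v' = v + a·dt = (1.8500, -1.3000, -1.1150)
gyro term ω×Iω = (-0.0280, 0.1568, -0.0168)
angular accel α = (0.2111, -0.1787, 1.2680)
ω + α·dt = (1.4211, 0.3821, 1.5268)
Hamilton product q⊗(0,ω) = (-0.1587360, -1.0079372, -0.7328368, -1.5817124)
q + ½dt·q⊗(0,ω), renormalized = (-0.9635, 0.1000, 0.1749, -0.1764)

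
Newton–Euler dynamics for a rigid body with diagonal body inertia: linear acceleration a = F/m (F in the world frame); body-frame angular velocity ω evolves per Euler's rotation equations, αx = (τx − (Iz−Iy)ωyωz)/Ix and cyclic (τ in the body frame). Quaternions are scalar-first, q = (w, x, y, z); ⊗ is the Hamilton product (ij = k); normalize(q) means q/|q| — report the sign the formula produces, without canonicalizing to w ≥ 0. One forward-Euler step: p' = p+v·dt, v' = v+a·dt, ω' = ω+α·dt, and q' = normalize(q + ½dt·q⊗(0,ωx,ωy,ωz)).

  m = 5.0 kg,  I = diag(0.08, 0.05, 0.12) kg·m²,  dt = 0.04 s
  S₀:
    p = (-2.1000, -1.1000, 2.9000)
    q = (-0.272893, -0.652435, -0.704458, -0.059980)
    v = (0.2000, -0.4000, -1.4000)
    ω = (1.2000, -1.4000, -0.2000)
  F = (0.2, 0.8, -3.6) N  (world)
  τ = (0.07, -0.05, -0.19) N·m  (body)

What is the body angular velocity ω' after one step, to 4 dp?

α = I⁻¹(τ − ω×Iω) = (0.6300, -1.1920, -2.0033)
ω + α·dt = (1.2252, -1.4477, -0.2801)

ω' = (1.2252, -1.4477, -0.2801)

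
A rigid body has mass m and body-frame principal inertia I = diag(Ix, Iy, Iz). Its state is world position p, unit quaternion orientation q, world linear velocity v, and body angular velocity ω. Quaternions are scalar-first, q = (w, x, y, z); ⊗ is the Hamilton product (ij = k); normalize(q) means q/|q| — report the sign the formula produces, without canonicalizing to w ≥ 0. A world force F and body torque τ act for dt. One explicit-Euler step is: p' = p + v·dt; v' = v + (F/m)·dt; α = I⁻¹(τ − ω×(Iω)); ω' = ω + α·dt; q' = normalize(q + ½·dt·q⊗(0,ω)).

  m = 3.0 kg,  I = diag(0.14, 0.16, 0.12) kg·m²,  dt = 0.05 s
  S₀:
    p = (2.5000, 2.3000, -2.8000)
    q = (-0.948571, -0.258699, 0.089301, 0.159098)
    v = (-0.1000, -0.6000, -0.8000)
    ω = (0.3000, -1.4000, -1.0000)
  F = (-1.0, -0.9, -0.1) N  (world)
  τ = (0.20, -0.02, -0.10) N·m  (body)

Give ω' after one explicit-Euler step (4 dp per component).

gyro term ω×Iω = (-0.0560, -0.0060, -0.0084)
(τ − ω×Iω)/I = (1.8286, -0.0875, -0.7633)
new body rate ω' = (0.3914, -1.4044, -1.0382)

ω' = (0.3914, -1.4044, -1.0382)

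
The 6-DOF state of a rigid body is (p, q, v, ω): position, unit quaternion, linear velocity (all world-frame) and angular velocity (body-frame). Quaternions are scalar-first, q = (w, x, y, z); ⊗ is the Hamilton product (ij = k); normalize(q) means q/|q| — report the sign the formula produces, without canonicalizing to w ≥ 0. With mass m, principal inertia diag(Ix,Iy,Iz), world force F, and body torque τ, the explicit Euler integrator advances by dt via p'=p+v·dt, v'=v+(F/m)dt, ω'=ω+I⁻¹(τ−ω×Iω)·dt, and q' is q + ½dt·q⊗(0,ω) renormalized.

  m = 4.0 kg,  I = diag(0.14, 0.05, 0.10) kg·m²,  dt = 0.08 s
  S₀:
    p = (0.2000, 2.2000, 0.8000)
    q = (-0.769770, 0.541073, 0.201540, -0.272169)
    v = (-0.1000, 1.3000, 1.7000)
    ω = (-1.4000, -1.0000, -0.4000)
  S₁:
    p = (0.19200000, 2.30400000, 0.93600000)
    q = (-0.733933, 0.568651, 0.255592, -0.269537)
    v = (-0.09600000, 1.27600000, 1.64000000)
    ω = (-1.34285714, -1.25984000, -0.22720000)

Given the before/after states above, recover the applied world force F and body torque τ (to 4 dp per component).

F = (0.2000, -1.2000, -3.0000)
τ = (0.1200, -0.1400, 0.0900)

ω₁ − ω₀ = (0.05714286, -0.25984000, 0.17280000)
ω₀×(Iω₀) = (0.0200, 0.0224, -0.1260)
τ = I·(Δω/dt) + ω₀×(Iω₀) = (0.1200, -0.1400, 0.0900)
v₁ − v₀ = (0.00400000, -0.02400000, -0.06000000)
applied force F = (0.2000, -1.2000, -3.0000)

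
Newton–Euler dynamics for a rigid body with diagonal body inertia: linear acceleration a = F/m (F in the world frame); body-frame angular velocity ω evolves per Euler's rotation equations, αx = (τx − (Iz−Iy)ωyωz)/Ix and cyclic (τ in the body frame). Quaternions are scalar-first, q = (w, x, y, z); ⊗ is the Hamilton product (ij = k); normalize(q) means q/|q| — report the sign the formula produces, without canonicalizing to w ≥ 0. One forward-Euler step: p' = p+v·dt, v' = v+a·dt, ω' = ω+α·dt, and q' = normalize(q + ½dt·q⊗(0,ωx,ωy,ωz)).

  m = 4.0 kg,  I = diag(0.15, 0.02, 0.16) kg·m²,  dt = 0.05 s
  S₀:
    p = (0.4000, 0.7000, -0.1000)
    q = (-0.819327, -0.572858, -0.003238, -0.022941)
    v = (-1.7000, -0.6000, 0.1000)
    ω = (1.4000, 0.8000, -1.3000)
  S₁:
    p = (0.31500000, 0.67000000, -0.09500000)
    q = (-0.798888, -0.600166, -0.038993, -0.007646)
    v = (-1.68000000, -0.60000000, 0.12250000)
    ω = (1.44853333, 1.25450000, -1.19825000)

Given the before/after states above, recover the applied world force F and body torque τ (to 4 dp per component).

F = (1.6000, 0.0000, 1.8000)
τ = (0.0000, 0.2000, 0.1800)

Δv = v₁−v₀ = (0.02000000, 0.00000000, 0.02250000)
m·(v₁−v₀)/dt = (1.6000, 0.0000, 1.8000)
rate change Δω = (0.04853333, 0.45450000, 0.10175000)
precession coupling = (-0.1456, 0.0182, -0.1456)
I·α + gyro = (0.0000, 0.2000, 0.1800)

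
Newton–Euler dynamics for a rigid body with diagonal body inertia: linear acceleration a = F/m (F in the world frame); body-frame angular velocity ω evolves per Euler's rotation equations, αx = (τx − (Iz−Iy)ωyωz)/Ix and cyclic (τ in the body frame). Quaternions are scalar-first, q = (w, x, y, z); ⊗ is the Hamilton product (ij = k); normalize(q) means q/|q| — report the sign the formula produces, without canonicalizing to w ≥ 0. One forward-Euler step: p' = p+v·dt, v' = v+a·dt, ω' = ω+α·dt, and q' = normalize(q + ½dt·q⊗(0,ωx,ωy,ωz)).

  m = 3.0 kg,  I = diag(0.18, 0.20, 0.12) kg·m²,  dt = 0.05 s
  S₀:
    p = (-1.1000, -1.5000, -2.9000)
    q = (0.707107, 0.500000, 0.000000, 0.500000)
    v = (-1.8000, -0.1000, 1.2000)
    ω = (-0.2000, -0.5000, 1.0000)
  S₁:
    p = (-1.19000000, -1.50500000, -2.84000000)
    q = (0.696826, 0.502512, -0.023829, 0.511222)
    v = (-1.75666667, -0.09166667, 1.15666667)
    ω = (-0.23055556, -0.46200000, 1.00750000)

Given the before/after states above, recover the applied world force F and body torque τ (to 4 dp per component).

Δv = v₁−v₀ = (0.04333333, 0.00833333, -0.04333333)
m·(v₁−v₀)/dt = (2.6000, 0.5000, -2.6000)
rate change Δω = (-0.03055556, 0.03800000, 0.00750000)
gyro term ω₀×Iω₀ = (0.0400, -0.0120, 0.0020)
applied torque τ = (-0.0700, 0.1400, 0.0200)

F = (2.6000, 0.5000, -2.6000)
τ = (-0.0700, 0.1400, 0.0200)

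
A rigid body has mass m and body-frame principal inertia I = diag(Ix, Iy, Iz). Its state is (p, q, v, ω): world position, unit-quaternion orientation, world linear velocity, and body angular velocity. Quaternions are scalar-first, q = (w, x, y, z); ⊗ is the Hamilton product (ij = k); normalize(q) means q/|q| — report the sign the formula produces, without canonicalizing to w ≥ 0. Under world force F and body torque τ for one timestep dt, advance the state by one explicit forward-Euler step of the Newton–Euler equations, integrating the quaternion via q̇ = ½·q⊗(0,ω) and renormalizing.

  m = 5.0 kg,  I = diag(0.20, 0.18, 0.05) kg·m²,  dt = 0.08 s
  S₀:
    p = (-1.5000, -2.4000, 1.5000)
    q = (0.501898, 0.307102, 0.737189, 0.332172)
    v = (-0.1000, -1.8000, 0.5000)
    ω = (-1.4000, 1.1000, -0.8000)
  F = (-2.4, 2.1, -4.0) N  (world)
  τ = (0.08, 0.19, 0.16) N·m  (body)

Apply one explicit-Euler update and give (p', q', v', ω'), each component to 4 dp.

p' = (-1.5080, -2.5440, 1.5400)
q' = (0.4958, 0.2401, 0.7482, 0.3698)
v' = (-0.1384, -1.7664, 0.4360)
ω' = (-1.4138, 1.1098, -0.5933)

gyro term ω×Iω = (0.1144, 0.1680, 0.0308)
angular accel α = (-0.1720, 0.1222, 2.5840)
ω' = ω + α·dt = (-1.4138, 1.1098, -0.5933)
Hamilton product q⊗(0,ω) = (-0.1152275, -1.6577976, 0.3327286, 0.9683584)
q' = normalize(q + ½dt·q⊗(0,ω)) = (0.4958, 0.2401, 0.7482, 0.3698)
a = F/m = (-0.4800, 0.4200, -0.8000)
p + v·dt = (-1.5080, -2.5440, 1.5400)
new velocity v' = (-0.1384, -1.7664, 0.4360)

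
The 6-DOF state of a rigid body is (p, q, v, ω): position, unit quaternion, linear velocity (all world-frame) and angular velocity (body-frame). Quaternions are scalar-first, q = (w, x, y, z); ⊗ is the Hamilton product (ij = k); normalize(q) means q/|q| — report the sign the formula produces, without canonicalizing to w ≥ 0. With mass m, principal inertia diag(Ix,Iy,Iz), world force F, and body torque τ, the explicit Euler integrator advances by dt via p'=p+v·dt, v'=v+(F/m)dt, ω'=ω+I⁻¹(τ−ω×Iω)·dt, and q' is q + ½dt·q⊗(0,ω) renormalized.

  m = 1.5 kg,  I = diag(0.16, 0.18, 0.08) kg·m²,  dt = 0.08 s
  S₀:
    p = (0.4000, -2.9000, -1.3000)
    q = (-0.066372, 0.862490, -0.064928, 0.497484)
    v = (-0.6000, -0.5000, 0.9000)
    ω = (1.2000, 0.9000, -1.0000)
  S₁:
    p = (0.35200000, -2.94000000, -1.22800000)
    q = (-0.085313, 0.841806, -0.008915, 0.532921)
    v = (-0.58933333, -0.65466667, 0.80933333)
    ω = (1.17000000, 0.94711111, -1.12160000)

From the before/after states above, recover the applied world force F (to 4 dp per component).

F = (0.2000, -2.9000, -1.7000)

v₁ − v₀ = (0.01066667, -0.15466667, -0.09066667)
F = m·Δv/dt = (0.2000, -2.9000, -1.7000)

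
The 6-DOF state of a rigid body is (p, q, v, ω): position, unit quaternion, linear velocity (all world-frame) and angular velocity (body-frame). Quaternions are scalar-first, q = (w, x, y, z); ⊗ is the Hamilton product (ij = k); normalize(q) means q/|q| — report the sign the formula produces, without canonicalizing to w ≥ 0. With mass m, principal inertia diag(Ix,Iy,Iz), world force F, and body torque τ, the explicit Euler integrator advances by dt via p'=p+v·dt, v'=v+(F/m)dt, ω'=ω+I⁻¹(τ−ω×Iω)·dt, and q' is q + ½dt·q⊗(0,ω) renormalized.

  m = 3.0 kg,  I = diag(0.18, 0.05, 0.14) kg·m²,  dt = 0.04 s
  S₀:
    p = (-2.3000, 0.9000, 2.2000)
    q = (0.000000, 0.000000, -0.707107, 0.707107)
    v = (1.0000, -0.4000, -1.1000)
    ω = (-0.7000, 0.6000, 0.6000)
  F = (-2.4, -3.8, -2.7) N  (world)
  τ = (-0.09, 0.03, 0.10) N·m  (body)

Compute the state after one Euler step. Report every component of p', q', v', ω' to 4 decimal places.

new position p' = (-2.2600, 0.8840, 2.1560)
new velocity v' = (0.9680, -0.4507, -1.1360)
(τ − ω×Iω)/I = (-0.6800, 0.9360, 0.3243)
ω' = ω + α·dt = (-0.7272, 0.6374, 0.6130)
Hamilton product q⊗(0,ω) = (0.0000000, -0.8485284, -0.4949749, -0.4949749)
q' = normalize(q + ½dt·q⊗(0,ω)) = (0.0000, -0.0170, -0.7168, 0.6970)

p' = (-2.2600, 0.8840, 2.1560)
q' = (0.0000, -0.0170, -0.7168, 0.6970)
v' = (0.9680, -0.4507, -1.1360)
ω' = (-0.7272, 0.6374, 0.6130)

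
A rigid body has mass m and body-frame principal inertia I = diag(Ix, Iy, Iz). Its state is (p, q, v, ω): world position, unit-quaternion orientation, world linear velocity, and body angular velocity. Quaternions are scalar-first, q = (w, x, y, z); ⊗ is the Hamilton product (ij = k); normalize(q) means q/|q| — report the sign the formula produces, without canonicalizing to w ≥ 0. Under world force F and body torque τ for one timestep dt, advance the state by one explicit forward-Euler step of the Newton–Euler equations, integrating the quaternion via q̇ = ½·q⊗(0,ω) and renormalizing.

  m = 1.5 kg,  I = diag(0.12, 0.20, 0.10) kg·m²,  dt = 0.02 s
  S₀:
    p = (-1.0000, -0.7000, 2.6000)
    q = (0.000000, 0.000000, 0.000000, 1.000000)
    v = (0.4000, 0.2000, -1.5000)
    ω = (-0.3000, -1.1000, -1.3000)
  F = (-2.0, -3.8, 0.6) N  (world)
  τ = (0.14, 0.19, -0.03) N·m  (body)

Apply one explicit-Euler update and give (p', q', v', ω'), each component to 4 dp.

p' = (-0.9920, -0.6960, 2.5700)
q' = (0.0130, 0.0110, -0.0030, 0.9999)
v' = (0.3733, 0.1493, -1.4920)
ω' = (-0.2528, -1.0818, -1.3113)

ω×(Iω) gyroscopic = (-0.1430, 0.0078, 0.0264)
(τ − ω×Iω)/I = (2.3583, 0.9110, -0.5640)
ω + α·dt = (-0.2528, -1.0818, -1.3113)
q⊗(0,ω) = (1.3000000, 1.1000000, -0.3000000, 0.0000000)
q' = normalize(q + ½dt·q⊗(0,ω)) = (0.0130, 0.0110, -0.0030, 0.9999)
linear accel F/m = (-1.3333, -2.5333, 0.4000)
p + v·dt = (-0.9920, -0.6960, 2.5700)
v + (F/m)dt = (0.3733, 0.1493, -1.4920)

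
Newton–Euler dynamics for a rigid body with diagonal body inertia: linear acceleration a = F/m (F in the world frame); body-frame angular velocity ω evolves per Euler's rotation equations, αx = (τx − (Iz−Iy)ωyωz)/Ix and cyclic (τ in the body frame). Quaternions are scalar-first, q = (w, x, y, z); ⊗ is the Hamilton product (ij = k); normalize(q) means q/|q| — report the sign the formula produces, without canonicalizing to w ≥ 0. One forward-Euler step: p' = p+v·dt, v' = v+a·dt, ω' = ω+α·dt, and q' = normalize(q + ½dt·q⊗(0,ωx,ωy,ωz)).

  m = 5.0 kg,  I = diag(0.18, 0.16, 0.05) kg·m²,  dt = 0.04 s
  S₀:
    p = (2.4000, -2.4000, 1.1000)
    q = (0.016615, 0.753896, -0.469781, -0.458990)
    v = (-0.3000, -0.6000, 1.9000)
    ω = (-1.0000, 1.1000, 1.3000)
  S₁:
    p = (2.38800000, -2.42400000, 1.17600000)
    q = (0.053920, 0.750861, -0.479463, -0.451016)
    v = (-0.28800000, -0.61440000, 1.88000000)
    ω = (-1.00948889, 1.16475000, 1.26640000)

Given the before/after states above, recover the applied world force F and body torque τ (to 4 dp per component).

F = (1.5000, -1.8000, -2.5000)
τ = (-0.2000, 0.0900, -0.0200)

Δv = v₁−v₀ = (0.01200000, -0.01440000, -0.02000000)
applied force F = (1.5000, -1.8000, -2.5000)
Δω = ω₁−ω₀ = (-0.00948889, 0.06475000, -0.03360000)
ω₀×(Iω₀) = (-0.1573, -0.1690, 0.0220)
applied torque τ = (-0.2000, 0.0900, -0.0200)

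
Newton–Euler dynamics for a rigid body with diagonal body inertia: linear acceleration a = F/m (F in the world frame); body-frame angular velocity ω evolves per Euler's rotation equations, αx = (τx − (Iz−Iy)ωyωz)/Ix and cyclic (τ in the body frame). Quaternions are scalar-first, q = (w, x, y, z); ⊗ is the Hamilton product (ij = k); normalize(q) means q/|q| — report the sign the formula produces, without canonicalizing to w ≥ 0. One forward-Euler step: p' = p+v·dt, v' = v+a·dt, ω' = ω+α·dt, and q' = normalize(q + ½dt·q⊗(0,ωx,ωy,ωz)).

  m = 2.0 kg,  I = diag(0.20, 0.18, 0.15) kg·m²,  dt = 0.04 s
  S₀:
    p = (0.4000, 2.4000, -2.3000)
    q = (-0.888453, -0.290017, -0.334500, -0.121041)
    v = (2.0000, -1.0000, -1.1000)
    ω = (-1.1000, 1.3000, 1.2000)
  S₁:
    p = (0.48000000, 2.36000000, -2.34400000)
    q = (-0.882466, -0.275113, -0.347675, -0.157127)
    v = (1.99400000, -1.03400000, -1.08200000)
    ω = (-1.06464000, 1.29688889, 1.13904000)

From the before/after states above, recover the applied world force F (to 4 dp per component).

F = (-0.3000, -1.7000, 0.9000)

v₁ − v₀ = (-0.00600000, -0.03400000, 0.01800000)
m·(v₁−v₀)/dt = (-0.3000, -1.7000, 0.9000)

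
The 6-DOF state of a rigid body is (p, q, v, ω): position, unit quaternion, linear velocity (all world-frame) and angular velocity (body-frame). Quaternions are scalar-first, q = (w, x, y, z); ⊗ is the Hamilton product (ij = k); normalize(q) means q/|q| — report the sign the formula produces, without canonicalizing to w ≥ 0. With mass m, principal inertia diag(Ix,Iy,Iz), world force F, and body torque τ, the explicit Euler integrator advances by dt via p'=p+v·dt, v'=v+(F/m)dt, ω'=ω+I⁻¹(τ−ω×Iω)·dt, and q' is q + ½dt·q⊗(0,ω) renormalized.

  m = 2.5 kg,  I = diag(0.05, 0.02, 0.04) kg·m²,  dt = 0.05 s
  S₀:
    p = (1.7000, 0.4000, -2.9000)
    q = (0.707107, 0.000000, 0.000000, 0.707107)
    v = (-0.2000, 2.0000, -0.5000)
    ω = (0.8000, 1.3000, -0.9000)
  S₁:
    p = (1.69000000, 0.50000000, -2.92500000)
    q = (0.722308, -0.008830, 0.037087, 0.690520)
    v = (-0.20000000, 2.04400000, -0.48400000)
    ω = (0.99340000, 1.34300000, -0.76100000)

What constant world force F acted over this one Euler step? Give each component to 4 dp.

v₁ − v₀ = (0.00000000, 0.04400000, 0.01600000)
m·(v₁−v₀)/dt = (0.0000, 2.2000, 0.8000)

F = (0.0000, 2.2000, 0.8000)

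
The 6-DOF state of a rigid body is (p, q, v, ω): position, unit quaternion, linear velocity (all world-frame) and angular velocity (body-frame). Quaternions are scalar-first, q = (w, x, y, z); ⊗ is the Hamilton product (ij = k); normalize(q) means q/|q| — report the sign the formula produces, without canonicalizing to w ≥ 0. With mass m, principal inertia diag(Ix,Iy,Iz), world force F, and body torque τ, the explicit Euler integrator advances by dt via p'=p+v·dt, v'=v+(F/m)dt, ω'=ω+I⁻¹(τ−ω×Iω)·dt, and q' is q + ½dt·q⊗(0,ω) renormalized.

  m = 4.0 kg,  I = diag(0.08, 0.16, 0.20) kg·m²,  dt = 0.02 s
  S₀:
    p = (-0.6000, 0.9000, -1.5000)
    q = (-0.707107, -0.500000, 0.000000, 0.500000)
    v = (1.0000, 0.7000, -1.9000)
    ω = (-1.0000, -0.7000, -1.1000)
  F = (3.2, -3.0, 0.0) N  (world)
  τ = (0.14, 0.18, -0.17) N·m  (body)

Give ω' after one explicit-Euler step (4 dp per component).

(τ − ω×Iω)/I = (1.3650, 1.9500, -1.1300)
ω + α·dt = (-0.9727, -0.6610, -1.1226)

ω' = (-0.9727, -0.6610, -1.1226)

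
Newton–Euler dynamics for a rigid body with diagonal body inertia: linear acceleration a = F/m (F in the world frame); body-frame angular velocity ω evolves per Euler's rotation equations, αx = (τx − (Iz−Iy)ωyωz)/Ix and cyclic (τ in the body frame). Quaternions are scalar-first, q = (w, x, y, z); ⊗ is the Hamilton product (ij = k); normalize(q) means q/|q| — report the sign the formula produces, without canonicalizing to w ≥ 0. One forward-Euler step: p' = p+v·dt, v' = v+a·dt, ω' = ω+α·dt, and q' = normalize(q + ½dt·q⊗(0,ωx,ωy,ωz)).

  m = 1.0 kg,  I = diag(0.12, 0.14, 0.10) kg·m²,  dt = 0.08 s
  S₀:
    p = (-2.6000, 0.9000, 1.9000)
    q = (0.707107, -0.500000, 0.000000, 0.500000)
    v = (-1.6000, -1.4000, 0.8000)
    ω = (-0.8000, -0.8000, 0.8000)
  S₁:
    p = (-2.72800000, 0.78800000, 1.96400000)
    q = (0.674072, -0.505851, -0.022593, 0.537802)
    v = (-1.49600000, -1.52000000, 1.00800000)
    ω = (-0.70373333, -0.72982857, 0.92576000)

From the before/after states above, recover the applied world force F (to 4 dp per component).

F = (1.3000, -1.5000, 2.6000)

velocity change Δv = (0.10400000, -0.12000000, 0.20800000)
m·(v₁−v₀)/dt = (1.3000, -1.5000, 2.6000)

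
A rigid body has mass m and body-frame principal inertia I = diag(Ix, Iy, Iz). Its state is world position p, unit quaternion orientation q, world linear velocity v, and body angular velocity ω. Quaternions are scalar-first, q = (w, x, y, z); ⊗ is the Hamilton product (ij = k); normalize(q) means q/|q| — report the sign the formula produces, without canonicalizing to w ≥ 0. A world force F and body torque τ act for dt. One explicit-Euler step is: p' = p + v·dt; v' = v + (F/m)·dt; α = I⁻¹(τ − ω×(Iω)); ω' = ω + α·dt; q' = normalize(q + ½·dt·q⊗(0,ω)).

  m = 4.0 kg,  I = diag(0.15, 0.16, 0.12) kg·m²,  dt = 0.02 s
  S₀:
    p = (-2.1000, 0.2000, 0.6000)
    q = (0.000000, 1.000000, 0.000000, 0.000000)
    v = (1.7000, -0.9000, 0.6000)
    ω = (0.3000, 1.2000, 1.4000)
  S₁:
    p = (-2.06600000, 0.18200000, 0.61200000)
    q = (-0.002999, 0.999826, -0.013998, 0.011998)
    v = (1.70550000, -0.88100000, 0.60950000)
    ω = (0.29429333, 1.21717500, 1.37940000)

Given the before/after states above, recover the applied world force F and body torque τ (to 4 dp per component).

Δv = v₁−v₀ = (0.00550000, 0.01900000, 0.00950000)
m·(v₁−v₀)/dt = (1.1000, 3.8000, 1.9000)
rate change Δω = (-0.00570667, 0.01717500, -0.02060000)
gyro term ω₀×Iω₀ = (-0.0672, 0.0126, 0.0036)
I·α + gyro = (-0.1100, 0.1500, -0.1200)

F = (1.1000, 3.8000, 1.9000)
τ = (-0.1100, 0.1500, -0.1200)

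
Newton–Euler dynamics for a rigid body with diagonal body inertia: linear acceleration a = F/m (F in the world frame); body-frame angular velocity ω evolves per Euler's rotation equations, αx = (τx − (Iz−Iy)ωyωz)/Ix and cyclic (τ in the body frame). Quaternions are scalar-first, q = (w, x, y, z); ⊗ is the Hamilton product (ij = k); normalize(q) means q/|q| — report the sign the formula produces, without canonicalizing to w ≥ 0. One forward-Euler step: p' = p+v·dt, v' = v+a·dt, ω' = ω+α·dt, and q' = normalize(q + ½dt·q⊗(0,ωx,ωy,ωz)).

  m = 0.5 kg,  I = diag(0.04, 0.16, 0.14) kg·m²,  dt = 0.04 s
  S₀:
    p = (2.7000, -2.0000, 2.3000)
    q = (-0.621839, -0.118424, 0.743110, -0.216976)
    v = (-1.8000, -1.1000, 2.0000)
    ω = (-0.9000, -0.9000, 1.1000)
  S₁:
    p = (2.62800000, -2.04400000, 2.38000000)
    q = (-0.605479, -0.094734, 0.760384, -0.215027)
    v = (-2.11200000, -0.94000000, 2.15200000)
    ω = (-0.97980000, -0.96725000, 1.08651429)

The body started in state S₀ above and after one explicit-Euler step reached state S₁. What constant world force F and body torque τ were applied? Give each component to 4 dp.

Δω = ω₁−ω₀ = (-0.07980000, -0.06725000, -0.01348571)
gyro term ω₀×Iω₀ = (0.0198, 0.0990, 0.0972)
applied torque τ = (-0.0600, -0.1700, 0.0500)
velocity change Δv = (-0.31200000, 0.16000000, 0.15200000)
F = m·Δv/dt = (-3.9000, 2.0000, 1.9000)

F = (-3.9000, 2.0000, 1.9000)
τ = (-0.0600, -0.1700, 0.0500)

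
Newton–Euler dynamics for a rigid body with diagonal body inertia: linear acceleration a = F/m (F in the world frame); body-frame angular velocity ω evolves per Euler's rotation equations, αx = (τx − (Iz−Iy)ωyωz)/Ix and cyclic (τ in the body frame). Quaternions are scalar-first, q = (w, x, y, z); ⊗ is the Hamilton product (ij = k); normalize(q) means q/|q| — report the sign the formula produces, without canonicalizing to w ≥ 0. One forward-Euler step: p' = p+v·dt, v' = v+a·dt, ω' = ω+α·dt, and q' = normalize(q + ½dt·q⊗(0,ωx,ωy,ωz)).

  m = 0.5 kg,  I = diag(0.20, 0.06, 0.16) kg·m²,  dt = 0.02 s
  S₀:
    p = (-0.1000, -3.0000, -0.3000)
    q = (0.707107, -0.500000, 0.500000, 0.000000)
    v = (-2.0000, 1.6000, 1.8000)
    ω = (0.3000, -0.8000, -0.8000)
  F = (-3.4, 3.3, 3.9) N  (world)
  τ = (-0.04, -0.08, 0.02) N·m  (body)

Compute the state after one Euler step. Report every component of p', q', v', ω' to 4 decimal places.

p' = (-0.1400, -2.9680, -0.2640)
q' = (0.7126, -0.5018, 0.4903, -0.0032)
v' = (-2.1360, 1.7320, 1.9560)
ω' = (0.2896, -0.8235, -0.8017)

α = I⁻¹(τ − ω×Iω) = (-0.5200, -1.1733, -0.0850)
new body rate ω' = (0.2896, -0.8235, -0.8017)
Hamilton product q⊗(0,ω) = (0.5500000, -0.1878679, -0.9656856, -0.3156856)
q' = normalize(q + ½dt·q⊗(0,ω)) = (0.7126, -0.5018, 0.4903, -0.0032)
p + v·dt = (-0.1400, -2.9680, -0.2640)
new velocity v' = (-2.1360, 1.7320, 1.9560)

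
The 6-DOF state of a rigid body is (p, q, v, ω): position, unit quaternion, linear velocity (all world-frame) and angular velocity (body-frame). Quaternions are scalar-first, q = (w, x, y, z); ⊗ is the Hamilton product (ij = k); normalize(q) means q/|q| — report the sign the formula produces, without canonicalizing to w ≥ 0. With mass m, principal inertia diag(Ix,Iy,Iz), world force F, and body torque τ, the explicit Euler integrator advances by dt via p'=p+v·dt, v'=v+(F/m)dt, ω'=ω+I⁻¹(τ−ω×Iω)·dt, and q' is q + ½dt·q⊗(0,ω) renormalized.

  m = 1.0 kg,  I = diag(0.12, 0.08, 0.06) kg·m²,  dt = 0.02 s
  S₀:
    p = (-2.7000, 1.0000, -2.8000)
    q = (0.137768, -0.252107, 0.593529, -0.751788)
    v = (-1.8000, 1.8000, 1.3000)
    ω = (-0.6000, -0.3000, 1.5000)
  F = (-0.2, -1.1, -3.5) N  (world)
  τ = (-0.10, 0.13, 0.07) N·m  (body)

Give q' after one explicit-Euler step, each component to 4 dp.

q⊗(0,ω) = (1.1544765, 0.5820963, 0.7879029, 0.6384015)
q' = normalize(q + ½dt·q⊗(0,ω)) = (0.1493, -0.2463, 0.6013, -0.7453)

q' = (0.1493, -0.2463, 0.6013, -0.7453)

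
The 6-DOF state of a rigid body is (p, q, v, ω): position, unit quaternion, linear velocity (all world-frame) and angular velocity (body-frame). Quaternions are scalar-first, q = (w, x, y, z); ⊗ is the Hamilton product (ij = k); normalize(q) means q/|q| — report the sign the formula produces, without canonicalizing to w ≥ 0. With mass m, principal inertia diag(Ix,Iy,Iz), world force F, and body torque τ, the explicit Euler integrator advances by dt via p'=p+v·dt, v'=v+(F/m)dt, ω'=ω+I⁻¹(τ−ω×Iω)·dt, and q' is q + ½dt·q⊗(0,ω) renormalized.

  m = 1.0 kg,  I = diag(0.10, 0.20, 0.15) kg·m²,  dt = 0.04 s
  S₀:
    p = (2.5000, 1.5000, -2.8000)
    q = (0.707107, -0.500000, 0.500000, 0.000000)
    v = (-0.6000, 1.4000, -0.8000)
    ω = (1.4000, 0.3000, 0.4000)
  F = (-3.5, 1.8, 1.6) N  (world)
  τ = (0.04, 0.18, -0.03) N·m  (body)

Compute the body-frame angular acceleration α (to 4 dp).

α = (0.4600, 1.0400, -0.4800)

gyro term ω×Iω = (-0.0060, -0.0280, 0.0420)
α = I⁻¹(τ − ω×Iω) = (0.4600, 1.0400, -0.4800)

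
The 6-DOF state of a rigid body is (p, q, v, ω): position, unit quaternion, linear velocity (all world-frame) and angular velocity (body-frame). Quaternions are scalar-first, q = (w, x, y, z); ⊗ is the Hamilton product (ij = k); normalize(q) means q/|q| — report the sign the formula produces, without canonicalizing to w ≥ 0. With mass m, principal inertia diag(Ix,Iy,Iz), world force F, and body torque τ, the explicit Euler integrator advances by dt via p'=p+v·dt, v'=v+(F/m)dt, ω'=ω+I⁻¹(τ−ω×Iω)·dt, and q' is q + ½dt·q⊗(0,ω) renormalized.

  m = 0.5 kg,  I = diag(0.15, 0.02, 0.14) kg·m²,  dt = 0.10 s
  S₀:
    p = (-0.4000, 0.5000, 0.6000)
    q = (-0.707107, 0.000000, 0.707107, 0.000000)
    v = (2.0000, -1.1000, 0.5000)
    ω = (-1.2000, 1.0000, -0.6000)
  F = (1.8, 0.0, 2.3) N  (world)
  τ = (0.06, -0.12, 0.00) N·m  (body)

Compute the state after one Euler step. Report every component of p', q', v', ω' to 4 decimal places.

p' = (-0.2000, 0.3900, 0.6500)
q' = (-0.7399, 0.0211, 0.6694, 0.0634)
v' = (2.3600, -1.1000, 0.9600)
ω' = (-1.1120, 0.3640, -0.7114)

ω×(Iω) gyroscopic = (-0.0720, 0.0072, 0.1560)
α = I⁻¹(τ − ω×Iω) = (0.8800, -6.3600, -1.1143)
new body rate ω' = (-1.1120, 0.3640, -0.7114)
Hamilton product q⊗(0,ω) = (-0.7071070, 0.4242642, -0.7071070, 1.2727926)
q + ½dt·q⊗(0,ω), renormalized = (-0.7399, 0.0211, 0.6694, 0.0634)
linear accel F/m = (3.6000, 0.0000, 4.6000)
p' = p + v·dt = (-0.2000, 0.3900, 0.6500)
v' = v + a·dt = (2.3600, -1.1000, 0.9600)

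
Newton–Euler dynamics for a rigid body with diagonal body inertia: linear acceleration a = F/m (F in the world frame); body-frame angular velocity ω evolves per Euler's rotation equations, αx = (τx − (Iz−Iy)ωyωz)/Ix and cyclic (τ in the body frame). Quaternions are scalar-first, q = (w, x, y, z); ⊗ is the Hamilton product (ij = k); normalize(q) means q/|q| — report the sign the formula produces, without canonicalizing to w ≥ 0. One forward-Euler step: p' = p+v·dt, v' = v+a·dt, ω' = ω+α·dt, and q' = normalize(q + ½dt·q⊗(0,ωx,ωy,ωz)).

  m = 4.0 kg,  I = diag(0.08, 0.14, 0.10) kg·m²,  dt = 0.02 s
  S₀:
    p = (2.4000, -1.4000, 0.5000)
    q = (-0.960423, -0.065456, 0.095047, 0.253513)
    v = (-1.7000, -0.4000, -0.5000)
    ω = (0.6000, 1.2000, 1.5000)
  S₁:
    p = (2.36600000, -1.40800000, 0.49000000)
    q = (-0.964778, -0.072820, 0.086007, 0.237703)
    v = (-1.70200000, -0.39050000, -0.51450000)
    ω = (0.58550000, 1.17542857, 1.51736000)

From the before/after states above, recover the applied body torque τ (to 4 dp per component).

τ = (-0.1300, -0.1900, 0.1300)

rate change Δω = (-0.01450000, -0.02457143, 0.01736000)
precession coupling = (-0.0720, -0.0180, 0.0432)
applied torque τ = (-0.1300, -0.1900, 0.1300)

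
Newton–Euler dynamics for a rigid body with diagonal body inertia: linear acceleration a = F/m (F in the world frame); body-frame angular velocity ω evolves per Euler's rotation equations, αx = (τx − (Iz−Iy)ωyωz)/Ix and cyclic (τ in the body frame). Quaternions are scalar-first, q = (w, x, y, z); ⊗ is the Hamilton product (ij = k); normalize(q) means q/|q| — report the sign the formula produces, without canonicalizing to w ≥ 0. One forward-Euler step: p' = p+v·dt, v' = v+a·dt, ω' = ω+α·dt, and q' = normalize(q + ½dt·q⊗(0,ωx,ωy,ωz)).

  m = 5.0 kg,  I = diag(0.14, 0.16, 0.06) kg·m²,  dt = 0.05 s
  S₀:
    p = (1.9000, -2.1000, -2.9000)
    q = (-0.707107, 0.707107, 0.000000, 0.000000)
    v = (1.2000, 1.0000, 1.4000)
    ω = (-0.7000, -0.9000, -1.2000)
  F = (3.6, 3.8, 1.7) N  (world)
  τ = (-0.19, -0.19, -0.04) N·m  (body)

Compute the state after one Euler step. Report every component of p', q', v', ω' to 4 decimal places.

a = F/m = (0.7200, 0.7600, 0.3400)
p' = p + v·dt = (1.9600, -2.0500, -2.8300)
v' = v + a·dt = (1.2360, 1.0380, 1.4170)
ω×(Iω) gyroscopic = (-0.1080, 0.0672, 0.0126)
α = I⁻¹(τ − ω×Iω) = (-0.5857, -1.6075, -0.8767)
ω' = ω + α·dt = (-0.7293, -0.9804, -1.2438)
q⊗(0,ω) = (0.4949749, 0.4949749, 1.4849247, 0.2121321)
q + ½dt·q⊗(0,ω), renormalized = (-0.6941, 0.7189, 0.0371, 0.0053)

p' = (1.9600, -2.0500, -2.8300)
q' = (-0.6941, 0.7189, 0.0371, 0.0053)
v' = (1.2360, 1.0380, 1.4170)
ω' = (-0.7293, -0.9804, -1.2438)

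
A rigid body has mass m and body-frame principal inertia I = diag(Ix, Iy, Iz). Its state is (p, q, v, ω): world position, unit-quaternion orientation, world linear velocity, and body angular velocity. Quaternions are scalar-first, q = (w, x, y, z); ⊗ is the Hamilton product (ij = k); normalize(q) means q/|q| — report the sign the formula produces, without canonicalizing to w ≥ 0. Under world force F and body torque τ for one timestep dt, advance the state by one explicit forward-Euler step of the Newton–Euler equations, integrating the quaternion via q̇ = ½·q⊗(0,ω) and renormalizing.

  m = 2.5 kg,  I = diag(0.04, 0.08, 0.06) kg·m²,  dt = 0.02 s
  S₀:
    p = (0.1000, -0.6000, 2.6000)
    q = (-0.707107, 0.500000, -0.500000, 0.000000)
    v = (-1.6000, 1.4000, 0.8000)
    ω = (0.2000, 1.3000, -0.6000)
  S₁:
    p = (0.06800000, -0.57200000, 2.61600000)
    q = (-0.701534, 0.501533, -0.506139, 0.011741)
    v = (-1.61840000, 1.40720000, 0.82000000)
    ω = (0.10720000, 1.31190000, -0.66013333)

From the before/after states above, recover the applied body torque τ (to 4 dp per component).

Δω = ω₁−ω₀ = (-0.09280000, 0.01190000, -0.06013333)
gyro term ω₀×Iω₀ = (0.0156, 0.0024, 0.0104)
τ = I·(Δω/dt) + ω₀×(Iω₀) = (-0.1700, 0.0500, -0.1700)

τ = (-0.1700, 0.0500, -0.1700)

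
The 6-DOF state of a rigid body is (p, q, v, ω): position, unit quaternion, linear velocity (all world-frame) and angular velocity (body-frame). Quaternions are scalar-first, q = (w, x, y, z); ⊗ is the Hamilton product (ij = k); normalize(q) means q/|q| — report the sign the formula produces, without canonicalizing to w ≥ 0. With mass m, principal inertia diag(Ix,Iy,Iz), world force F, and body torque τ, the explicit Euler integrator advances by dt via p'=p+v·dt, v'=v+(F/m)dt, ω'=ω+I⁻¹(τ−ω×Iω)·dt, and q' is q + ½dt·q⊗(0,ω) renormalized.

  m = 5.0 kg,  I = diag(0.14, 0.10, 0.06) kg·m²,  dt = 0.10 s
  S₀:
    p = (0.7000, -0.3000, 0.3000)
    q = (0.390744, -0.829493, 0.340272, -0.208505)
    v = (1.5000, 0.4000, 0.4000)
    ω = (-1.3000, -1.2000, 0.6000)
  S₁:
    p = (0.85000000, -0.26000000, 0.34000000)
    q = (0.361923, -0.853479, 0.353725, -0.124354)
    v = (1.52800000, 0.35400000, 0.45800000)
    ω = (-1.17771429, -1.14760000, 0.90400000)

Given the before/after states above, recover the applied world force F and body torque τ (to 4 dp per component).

Δv = v₁−v₀ = (0.02800000, -0.04600000, 0.05800000)
F = m·Δv/dt = (1.4000, -2.3000, 2.9000)
rate change Δω = (0.12228571, 0.05240000, 0.30400000)
τ = I·(Δω/dt) + ω₀×(Iω₀) = (0.2000, -0.0100, 0.1200)

F = (1.4000, -2.3000, 2.9000)
τ = (0.2000, -0.0100, 0.1200)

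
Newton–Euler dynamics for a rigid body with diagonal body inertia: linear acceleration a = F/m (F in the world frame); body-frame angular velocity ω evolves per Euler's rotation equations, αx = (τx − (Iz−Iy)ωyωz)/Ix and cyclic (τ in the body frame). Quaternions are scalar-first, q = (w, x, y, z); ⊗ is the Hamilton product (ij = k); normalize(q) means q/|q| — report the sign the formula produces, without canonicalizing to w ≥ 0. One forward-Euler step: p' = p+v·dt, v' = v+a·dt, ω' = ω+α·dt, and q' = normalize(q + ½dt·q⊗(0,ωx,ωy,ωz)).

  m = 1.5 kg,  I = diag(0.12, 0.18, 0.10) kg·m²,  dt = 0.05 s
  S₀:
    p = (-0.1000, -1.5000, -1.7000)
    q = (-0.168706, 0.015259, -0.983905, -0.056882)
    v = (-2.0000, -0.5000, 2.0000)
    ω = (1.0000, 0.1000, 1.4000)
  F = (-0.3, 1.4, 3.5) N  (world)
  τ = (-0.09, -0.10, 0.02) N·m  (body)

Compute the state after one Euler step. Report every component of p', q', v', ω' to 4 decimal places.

a = F/m = (-0.2000, 0.9333, 2.3333)
p' = p + v·dt = (-0.2000, -1.5250, -1.6000)
v' = v + a·dt = (-2.0100, -0.4533, 2.1167)
ω×(Iω) gyroscopic = (-0.0112, 0.0280, 0.0060)
α = I⁻¹(τ − ω×Iω) = (-0.6567, -0.7111, 0.1400)
ω' = ω + α·dt = (0.9672, 0.0644, 1.4070)
Hamilton product q⊗(0,ω) = (0.1627663, -1.5404848, -0.0951152, 0.7492425)
q' = normalize(q + ½dt·q⊗(0,ω)) = (-0.1645, -0.0232, -0.9854, -0.0381)

p' = (-0.2000, -1.5250, -1.6000)
q' = (-0.1645, -0.0232, -0.9854, -0.0381)
v' = (-2.0100, -0.4533, 2.1167)
ω' = (0.9672, 0.0644, 1.4070)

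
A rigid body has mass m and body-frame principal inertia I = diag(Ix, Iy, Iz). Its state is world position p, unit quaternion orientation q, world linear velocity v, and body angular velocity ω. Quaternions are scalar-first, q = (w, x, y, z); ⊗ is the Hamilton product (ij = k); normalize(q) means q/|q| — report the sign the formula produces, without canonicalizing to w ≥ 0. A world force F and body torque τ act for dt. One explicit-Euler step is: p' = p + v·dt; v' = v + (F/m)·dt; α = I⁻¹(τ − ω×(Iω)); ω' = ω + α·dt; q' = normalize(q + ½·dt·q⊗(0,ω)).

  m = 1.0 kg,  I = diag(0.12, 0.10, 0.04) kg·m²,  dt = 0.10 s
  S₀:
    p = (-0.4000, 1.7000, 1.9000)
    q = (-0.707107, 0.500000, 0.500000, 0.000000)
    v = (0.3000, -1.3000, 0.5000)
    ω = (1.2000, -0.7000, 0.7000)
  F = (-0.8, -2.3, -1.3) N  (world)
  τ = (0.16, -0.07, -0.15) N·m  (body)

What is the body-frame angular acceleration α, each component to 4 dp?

α = (1.0883, -1.3720, -4.1700)

gyro term ω×Iω = (0.0294, 0.0672, 0.0168)
angular accel α = (1.0883, -1.3720, -4.1700)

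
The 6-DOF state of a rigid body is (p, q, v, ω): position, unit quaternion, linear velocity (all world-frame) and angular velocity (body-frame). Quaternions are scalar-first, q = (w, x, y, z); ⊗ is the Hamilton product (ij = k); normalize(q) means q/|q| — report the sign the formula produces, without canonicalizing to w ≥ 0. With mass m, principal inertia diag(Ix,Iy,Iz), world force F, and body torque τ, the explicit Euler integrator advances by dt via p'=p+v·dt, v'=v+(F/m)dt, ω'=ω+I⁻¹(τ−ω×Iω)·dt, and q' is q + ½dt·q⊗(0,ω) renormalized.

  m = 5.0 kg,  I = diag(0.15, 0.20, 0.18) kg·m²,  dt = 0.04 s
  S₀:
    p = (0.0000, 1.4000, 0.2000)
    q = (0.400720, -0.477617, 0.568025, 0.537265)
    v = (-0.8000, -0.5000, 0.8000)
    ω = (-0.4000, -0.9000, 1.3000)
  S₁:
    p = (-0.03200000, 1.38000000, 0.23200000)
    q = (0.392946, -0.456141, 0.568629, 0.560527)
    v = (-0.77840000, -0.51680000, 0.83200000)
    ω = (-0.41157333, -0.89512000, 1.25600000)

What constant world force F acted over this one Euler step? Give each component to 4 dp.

F = (2.7000, -2.1000, 4.0000)

Δv = v₁−v₀ = (0.02160000, -0.01680000, 0.03200000)
F = m·Δv/dt = (2.7000, -2.1000, 4.0000)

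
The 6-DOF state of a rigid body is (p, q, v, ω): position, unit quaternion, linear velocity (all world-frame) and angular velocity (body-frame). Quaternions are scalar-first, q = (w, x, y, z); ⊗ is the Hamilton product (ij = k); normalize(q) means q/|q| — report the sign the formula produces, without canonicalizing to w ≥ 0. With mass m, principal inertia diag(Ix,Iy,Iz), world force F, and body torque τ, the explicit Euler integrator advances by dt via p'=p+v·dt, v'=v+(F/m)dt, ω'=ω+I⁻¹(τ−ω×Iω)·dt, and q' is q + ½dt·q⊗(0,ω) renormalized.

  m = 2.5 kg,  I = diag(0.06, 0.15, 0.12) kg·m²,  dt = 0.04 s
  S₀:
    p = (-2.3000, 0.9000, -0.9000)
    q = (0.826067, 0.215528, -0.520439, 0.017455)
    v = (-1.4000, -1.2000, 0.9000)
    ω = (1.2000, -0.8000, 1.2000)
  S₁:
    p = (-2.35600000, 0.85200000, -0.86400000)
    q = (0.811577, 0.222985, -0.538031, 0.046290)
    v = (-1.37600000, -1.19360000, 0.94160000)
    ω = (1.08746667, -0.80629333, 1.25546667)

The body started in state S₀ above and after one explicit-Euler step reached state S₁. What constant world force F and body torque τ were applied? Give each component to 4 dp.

F = (1.5000, 0.4000, 2.6000)
τ = (-0.1400, -0.1100, 0.0800)

Δv = v₁−v₀ = (0.02400000, 0.00640000, 0.04160000)
F = m·Δv/dt = (1.5000, 0.4000, 2.6000)
Δω = ω₁−ω₀ = (-0.11253333, -0.00629333, 0.05546667)
gyro term ω₀×Iω₀ = (0.0288, -0.0864, -0.0864)
τ = I·(Δω/dt) + ω₀×(Iω₀) = (-0.1400, -0.1100, 0.0800)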